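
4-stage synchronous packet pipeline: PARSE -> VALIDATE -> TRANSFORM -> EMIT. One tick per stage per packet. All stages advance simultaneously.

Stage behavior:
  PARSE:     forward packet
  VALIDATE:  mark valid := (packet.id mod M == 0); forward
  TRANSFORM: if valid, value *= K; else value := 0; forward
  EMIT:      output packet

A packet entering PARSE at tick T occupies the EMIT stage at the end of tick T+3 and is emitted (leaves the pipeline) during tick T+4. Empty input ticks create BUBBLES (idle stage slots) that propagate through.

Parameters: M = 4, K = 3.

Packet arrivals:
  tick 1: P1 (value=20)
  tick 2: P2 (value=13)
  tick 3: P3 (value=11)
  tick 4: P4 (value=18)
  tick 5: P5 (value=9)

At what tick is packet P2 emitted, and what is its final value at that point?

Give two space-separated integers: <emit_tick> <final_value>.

Tick 1: [PARSE:P1(v=20,ok=F), VALIDATE:-, TRANSFORM:-, EMIT:-] out:-; in:P1
Tick 2: [PARSE:P2(v=13,ok=F), VALIDATE:P1(v=20,ok=F), TRANSFORM:-, EMIT:-] out:-; in:P2
Tick 3: [PARSE:P3(v=11,ok=F), VALIDATE:P2(v=13,ok=F), TRANSFORM:P1(v=0,ok=F), EMIT:-] out:-; in:P3
Tick 4: [PARSE:P4(v=18,ok=F), VALIDATE:P3(v=11,ok=F), TRANSFORM:P2(v=0,ok=F), EMIT:P1(v=0,ok=F)] out:-; in:P4
Tick 5: [PARSE:P5(v=9,ok=F), VALIDATE:P4(v=18,ok=T), TRANSFORM:P3(v=0,ok=F), EMIT:P2(v=0,ok=F)] out:P1(v=0); in:P5
Tick 6: [PARSE:-, VALIDATE:P5(v=9,ok=F), TRANSFORM:P4(v=54,ok=T), EMIT:P3(v=0,ok=F)] out:P2(v=0); in:-
Tick 7: [PARSE:-, VALIDATE:-, TRANSFORM:P5(v=0,ok=F), EMIT:P4(v=54,ok=T)] out:P3(v=0); in:-
Tick 8: [PARSE:-, VALIDATE:-, TRANSFORM:-, EMIT:P5(v=0,ok=F)] out:P4(v=54); in:-
Tick 9: [PARSE:-, VALIDATE:-, TRANSFORM:-, EMIT:-] out:P5(v=0); in:-
P2: arrives tick 2, valid=False (id=2, id%4=2), emit tick 6, final value 0

Answer: 6 0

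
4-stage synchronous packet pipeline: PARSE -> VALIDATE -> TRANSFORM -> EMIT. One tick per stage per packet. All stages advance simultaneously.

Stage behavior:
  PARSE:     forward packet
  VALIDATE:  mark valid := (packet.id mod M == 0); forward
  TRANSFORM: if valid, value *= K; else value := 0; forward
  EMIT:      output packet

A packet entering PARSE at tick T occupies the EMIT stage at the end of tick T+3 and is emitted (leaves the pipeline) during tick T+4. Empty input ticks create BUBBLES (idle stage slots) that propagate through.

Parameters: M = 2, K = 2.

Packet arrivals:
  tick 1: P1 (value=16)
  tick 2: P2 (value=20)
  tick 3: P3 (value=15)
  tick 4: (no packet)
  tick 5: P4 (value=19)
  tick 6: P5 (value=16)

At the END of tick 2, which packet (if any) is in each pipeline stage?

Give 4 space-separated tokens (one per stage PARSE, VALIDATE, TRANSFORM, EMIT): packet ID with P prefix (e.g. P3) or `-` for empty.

Answer: P2 P1 - -

Derivation:
Tick 1: [PARSE:P1(v=16,ok=F), VALIDATE:-, TRANSFORM:-, EMIT:-] out:-; in:P1
Tick 2: [PARSE:P2(v=20,ok=F), VALIDATE:P1(v=16,ok=F), TRANSFORM:-, EMIT:-] out:-; in:P2
At end of tick 2: ['P2', 'P1', '-', '-']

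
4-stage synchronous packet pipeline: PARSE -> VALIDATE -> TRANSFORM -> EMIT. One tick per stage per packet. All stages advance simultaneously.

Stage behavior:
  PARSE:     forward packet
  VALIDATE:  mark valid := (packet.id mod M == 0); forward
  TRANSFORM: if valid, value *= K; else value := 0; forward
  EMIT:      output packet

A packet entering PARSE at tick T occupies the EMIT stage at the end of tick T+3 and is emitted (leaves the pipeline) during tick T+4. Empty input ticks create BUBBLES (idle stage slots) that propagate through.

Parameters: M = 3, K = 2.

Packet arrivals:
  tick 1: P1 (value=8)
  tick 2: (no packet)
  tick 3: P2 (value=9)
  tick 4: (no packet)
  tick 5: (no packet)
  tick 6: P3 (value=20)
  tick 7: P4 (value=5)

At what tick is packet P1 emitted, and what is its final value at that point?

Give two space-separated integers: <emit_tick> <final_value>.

Tick 1: [PARSE:P1(v=8,ok=F), VALIDATE:-, TRANSFORM:-, EMIT:-] out:-; in:P1
Tick 2: [PARSE:-, VALIDATE:P1(v=8,ok=F), TRANSFORM:-, EMIT:-] out:-; in:-
Tick 3: [PARSE:P2(v=9,ok=F), VALIDATE:-, TRANSFORM:P1(v=0,ok=F), EMIT:-] out:-; in:P2
Tick 4: [PARSE:-, VALIDATE:P2(v=9,ok=F), TRANSFORM:-, EMIT:P1(v=0,ok=F)] out:-; in:-
Tick 5: [PARSE:-, VALIDATE:-, TRANSFORM:P2(v=0,ok=F), EMIT:-] out:P1(v=0); in:-
Tick 6: [PARSE:P3(v=20,ok=F), VALIDATE:-, TRANSFORM:-, EMIT:P2(v=0,ok=F)] out:-; in:P3
Tick 7: [PARSE:P4(v=5,ok=F), VALIDATE:P3(v=20,ok=T), TRANSFORM:-, EMIT:-] out:P2(v=0); in:P4
Tick 8: [PARSE:-, VALIDATE:P4(v=5,ok=F), TRANSFORM:P3(v=40,ok=T), EMIT:-] out:-; in:-
Tick 9: [PARSE:-, VALIDATE:-, TRANSFORM:P4(v=0,ok=F), EMIT:P3(v=40,ok=T)] out:-; in:-
Tick 10: [PARSE:-, VALIDATE:-, TRANSFORM:-, EMIT:P4(v=0,ok=F)] out:P3(v=40); in:-
Tick 11: [PARSE:-, VALIDATE:-, TRANSFORM:-, EMIT:-] out:P4(v=0); in:-
P1: arrives tick 1, valid=False (id=1, id%3=1), emit tick 5, final value 0

Answer: 5 0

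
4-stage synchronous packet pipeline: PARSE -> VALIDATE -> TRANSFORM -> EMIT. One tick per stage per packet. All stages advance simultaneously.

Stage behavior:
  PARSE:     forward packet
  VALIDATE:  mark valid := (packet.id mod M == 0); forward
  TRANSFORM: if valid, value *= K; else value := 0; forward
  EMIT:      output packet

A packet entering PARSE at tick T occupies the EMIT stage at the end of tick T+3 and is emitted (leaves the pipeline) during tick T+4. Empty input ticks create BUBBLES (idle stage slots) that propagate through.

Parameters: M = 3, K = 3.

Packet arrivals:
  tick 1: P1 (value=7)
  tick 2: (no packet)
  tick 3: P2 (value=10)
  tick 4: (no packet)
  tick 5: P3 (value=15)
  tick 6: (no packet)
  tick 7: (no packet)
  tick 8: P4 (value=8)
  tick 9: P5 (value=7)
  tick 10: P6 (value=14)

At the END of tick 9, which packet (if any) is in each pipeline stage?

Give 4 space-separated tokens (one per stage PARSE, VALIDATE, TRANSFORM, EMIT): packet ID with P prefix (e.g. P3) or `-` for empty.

Answer: P5 P4 - -

Derivation:
Tick 1: [PARSE:P1(v=7,ok=F), VALIDATE:-, TRANSFORM:-, EMIT:-] out:-; in:P1
Tick 2: [PARSE:-, VALIDATE:P1(v=7,ok=F), TRANSFORM:-, EMIT:-] out:-; in:-
Tick 3: [PARSE:P2(v=10,ok=F), VALIDATE:-, TRANSFORM:P1(v=0,ok=F), EMIT:-] out:-; in:P2
Tick 4: [PARSE:-, VALIDATE:P2(v=10,ok=F), TRANSFORM:-, EMIT:P1(v=0,ok=F)] out:-; in:-
Tick 5: [PARSE:P3(v=15,ok=F), VALIDATE:-, TRANSFORM:P2(v=0,ok=F), EMIT:-] out:P1(v=0); in:P3
Tick 6: [PARSE:-, VALIDATE:P3(v=15,ok=T), TRANSFORM:-, EMIT:P2(v=0,ok=F)] out:-; in:-
Tick 7: [PARSE:-, VALIDATE:-, TRANSFORM:P3(v=45,ok=T), EMIT:-] out:P2(v=0); in:-
Tick 8: [PARSE:P4(v=8,ok=F), VALIDATE:-, TRANSFORM:-, EMIT:P3(v=45,ok=T)] out:-; in:P4
Tick 9: [PARSE:P5(v=7,ok=F), VALIDATE:P4(v=8,ok=F), TRANSFORM:-, EMIT:-] out:P3(v=45); in:P5
At end of tick 9: ['P5', 'P4', '-', '-']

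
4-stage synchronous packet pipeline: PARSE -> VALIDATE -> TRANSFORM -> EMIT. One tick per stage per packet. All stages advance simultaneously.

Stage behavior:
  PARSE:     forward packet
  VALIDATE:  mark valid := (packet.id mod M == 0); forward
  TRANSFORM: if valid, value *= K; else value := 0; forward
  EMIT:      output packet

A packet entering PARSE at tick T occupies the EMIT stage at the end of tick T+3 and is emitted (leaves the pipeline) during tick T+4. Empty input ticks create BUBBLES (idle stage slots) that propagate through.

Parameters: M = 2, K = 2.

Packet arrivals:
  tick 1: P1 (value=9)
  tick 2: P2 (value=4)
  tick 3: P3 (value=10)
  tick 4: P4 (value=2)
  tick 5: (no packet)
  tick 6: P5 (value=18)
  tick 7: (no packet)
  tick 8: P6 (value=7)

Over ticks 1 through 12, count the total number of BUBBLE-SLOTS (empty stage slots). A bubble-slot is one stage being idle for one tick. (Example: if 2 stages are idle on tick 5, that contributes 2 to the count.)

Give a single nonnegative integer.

Answer: 24

Derivation:
Tick 1: [PARSE:P1(v=9,ok=F), VALIDATE:-, TRANSFORM:-, EMIT:-] out:-; bubbles=3
Tick 2: [PARSE:P2(v=4,ok=F), VALIDATE:P1(v=9,ok=F), TRANSFORM:-, EMIT:-] out:-; bubbles=2
Tick 3: [PARSE:P3(v=10,ok=F), VALIDATE:P2(v=4,ok=T), TRANSFORM:P1(v=0,ok=F), EMIT:-] out:-; bubbles=1
Tick 4: [PARSE:P4(v=2,ok=F), VALIDATE:P3(v=10,ok=F), TRANSFORM:P2(v=8,ok=T), EMIT:P1(v=0,ok=F)] out:-; bubbles=0
Tick 5: [PARSE:-, VALIDATE:P4(v=2,ok=T), TRANSFORM:P3(v=0,ok=F), EMIT:P2(v=8,ok=T)] out:P1(v=0); bubbles=1
Tick 6: [PARSE:P5(v=18,ok=F), VALIDATE:-, TRANSFORM:P4(v=4,ok=T), EMIT:P3(v=0,ok=F)] out:P2(v=8); bubbles=1
Tick 7: [PARSE:-, VALIDATE:P5(v=18,ok=F), TRANSFORM:-, EMIT:P4(v=4,ok=T)] out:P3(v=0); bubbles=2
Tick 8: [PARSE:P6(v=7,ok=F), VALIDATE:-, TRANSFORM:P5(v=0,ok=F), EMIT:-] out:P4(v=4); bubbles=2
Tick 9: [PARSE:-, VALIDATE:P6(v=7,ok=T), TRANSFORM:-, EMIT:P5(v=0,ok=F)] out:-; bubbles=2
Tick 10: [PARSE:-, VALIDATE:-, TRANSFORM:P6(v=14,ok=T), EMIT:-] out:P5(v=0); bubbles=3
Tick 11: [PARSE:-, VALIDATE:-, TRANSFORM:-, EMIT:P6(v=14,ok=T)] out:-; bubbles=3
Tick 12: [PARSE:-, VALIDATE:-, TRANSFORM:-, EMIT:-] out:P6(v=14); bubbles=4
Total bubble-slots: 24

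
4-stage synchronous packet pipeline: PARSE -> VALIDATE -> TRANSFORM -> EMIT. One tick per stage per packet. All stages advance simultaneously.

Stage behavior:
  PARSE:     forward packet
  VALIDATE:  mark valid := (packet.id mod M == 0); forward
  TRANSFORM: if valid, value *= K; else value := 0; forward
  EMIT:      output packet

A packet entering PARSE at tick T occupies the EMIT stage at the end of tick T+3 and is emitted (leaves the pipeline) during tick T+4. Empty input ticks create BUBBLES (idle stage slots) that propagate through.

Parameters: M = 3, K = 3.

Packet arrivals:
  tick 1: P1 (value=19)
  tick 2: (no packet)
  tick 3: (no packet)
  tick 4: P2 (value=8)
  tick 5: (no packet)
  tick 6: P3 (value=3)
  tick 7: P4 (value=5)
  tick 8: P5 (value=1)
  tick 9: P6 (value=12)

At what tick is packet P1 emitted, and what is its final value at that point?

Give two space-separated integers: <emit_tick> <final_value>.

Tick 1: [PARSE:P1(v=19,ok=F), VALIDATE:-, TRANSFORM:-, EMIT:-] out:-; in:P1
Tick 2: [PARSE:-, VALIDATE:P1(v=19,ok=F), TRANSFORM:-, EMIT:-] out:-; in:-
Tick 3: [PARSE:-, VALIDATE:-, TRANSFORM:P1(v=0,ok=F), EMIT:-] out:-; in:-
Tick 4: [PARSE:P2(v=8,ok=F), VALIDATE:-, TRANSFORM:-, EMIT:P1(v=0,ok=F)] out:-; in:P2
Tick 5: [PARSE:-, VALIDATE:P2(v=8,ok=F), TRANSFORM:-, EMIT:-] out:P1(v=0); in:-
Tick 6: [PARSE:P3(v=3,ok=F), VALIDATE:-, TRANSFORM:P2(v=0,ok=F), EMIT:-] out:-; in:P3
Tick 7: [PARSE:P4(v=5,ok=F), VALIDATE:P3(v=3,ok=T), TRANSFORM:-, EMIT:P2(v=0,ok=F)] out:-; in:P4
Tick 8: [PARSE:P5(v=1,ok=F), VALIDATE:P4(v=5,ok=F), TRANSFORM:P3(v=9,ok=T), EMIT:-] out:P2(v=0); in:P5
Tick 9: [PARSE:P6(v=12,ok=F), VALIDATE:P5(v=1,ok=F), TRANSFORM:P4(v=0,ok=F), EMIT:P3(v=9,ok=T)] out:-; in:P6
Tick 10: [PARSE:-, VALIDATE:P6(v=12,ok=T), TRANSFORM:P5(v=0,ok=F), EMIT:P4(v=0,ok=F)] out:P3(v=9); in:-
Tick 11: [PARSE:-, VALIDATE:-, TRANSFORM:P6(v=36,ok=T), EMIT:P5(v=0,ok=F)] out:P4(v=0); in:-
Tick 12: [PARSE:-, VALIDATE:-, TRANSFORM:-, EMIT:P6(v=36,ok=T)] out:P5(v=0); in:-
Tick 13: [PARSE:-, VALIDATE:-, TRANSFORM:-, EMIT:-] out:P6(v=36); in:-
P1: arrives tick 1, valid=False (id=1, id%3=1), emit tick 5, final value 0

Answer: 5 0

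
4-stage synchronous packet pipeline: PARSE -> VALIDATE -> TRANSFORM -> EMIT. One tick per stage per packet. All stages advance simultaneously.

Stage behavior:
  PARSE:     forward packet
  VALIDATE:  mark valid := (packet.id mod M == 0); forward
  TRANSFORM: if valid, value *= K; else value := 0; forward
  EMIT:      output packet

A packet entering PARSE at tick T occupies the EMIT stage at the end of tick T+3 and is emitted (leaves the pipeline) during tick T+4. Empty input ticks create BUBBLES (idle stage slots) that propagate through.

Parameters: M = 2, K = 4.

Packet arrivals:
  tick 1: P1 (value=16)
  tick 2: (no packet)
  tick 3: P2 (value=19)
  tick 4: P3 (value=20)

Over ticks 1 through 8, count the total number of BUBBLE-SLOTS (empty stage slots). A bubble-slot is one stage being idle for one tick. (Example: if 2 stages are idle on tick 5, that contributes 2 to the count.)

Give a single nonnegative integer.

Answer: 20

Derivation:
Tick 1: [PARSE:P1(v=16,ok=F), VALIDATE:-, TRANSFORM:-, EMIT:-] out:-; bubbles=3
Tick 2: [PARSE:-, VALIDATE:P1(v=16,ok=F), TRANSFORM:-, EMIT:-] out:-; bubbles=3
Tick 3: [PARSE:P2(v=19,ok=F), VALIDATE:-, TRANSFORM:P1(v=0,ok=F), EMIT:-] out:-; bubbles=2
Tick 4: [PARSE:P3(v=20,ok=F), VALIDATE:P2(v=19,ok=T), TRANSFORM:-, EMIT:P1(v=0,ok=F)] out:-; bubbles=1
Tick 5: [PARSE:-, VALIDATE:P3(v=20,ok=F), TRANSFORM:P2(v=76,ok=T), EMIT:-] out:P1(v=0); bubbles=2
Tick 6: [PARSE:-, VALIDATE:-, TRANSFORM:P3(v=0,ok=F), EMIT:P2(v=76,ok=T)] out:-; bubbles=2
Tick 7: [PARSE:-, VALIDATE:-, TRANSFORM:-, EMIT:P3(v=0,ok=F)] out:P2(v=76); bubbles=3
Tick 8: [PARSE:-, VALIDATE:-, TRANSFORM:-, EMIT:-] out:P3(v=0); bubbles=4
Total bubble-slots: 20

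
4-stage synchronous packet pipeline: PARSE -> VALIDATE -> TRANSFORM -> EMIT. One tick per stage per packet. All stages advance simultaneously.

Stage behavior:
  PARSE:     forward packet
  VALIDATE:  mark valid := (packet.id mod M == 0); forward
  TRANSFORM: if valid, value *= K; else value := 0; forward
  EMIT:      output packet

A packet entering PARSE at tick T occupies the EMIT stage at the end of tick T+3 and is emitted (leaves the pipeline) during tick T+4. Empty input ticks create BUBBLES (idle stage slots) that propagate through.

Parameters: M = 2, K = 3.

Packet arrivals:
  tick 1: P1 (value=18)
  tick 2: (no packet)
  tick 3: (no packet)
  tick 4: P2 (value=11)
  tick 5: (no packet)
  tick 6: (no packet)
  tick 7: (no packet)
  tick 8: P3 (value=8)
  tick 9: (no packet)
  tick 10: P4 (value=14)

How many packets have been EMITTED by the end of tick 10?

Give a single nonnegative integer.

Tick 1: [PARSE:P1(v=18,ok=F), VALIDATE:-, TRANSFORM:-, EMIT:-] out:-; in:P1
Tick 2: [PARSE:-, VALIDATE:P1(v=18,ok=F), TRANSFORM:-, EMIT:-] out:-; in:-
Tick 3: [PARSE:-, VALIDATE:-, TRANSFORM:P1(v=0,ok=F), EMIT:-] out:-; in:-
Tick 4: [PARSE:P2(v=11,ok=F), VALIDATE:-, TRANSFORM:-, EMIT:P1(v=0,ok=F)] out:-; in:P2
Tick 5: [PARSE:-, VALIDATE:P2(v=11,ok=T), TRANSFORM:-, EMIT:-] out:P1(v=0); in:-
Tick 6: [PARSE:-, VALIDATE:-, TRANSFORM:P2(v=33,ok=T), EMIT:-] out:-; in:-
Tick 7: [PARSE:-, VALIDATE:-, TRANSFORM:-, EMIT:P2(v=33,ok=T)] out:-; in:-
Tick 8: [PARSE:P3(v=8,ok=F), VALIDATE:-, TRANSFORM:-, EMIT:-] out:P2(v=33); in:P3
Tick 9: [PARSE:-, VALIDATE:P3(v=8,ok=F), TRANSFORM:-, EMIT:-] out:-; in:-
Tick 10: [PARSE:P4(v=14,ok=F), VALIDATE:-, TRANSFORM:P3(v=0,ok=F), EMIT:-] out:-; in:P4
Emitted by tick 10: ['P1', 'P2']

Answer: 2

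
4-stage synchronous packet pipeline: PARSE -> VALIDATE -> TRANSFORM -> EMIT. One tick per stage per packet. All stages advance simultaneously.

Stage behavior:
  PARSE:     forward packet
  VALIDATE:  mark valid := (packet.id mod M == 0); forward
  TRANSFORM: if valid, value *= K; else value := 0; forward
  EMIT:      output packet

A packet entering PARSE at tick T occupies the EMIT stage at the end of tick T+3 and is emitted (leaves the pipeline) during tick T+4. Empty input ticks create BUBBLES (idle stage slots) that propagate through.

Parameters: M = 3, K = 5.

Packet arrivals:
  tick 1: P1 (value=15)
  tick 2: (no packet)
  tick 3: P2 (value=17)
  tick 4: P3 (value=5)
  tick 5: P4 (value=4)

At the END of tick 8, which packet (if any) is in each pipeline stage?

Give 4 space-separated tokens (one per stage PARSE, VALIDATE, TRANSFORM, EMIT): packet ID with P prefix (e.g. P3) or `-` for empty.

Answer: - - - P4

Derivation:
Tick 1: [PARSE:P1(v=15,ok=F), VALIDATE:-, TRANSFORM:-, EMIT:-] out:-; in:P1
Tick 2: [PARSE:-, VALIDATE:P1(v=15,ok=F), TRANSFORM:-, EMIT:-] out:-; in:-
Tick 3: [PARSE:P2(v=17,ok=F), VALIDATE:-, TRANSFORM:P1(v=0,ok=F), EMIT:-] out:-; in:P2
Tick 4: [PARSE:P3(v=5,ok=F), VALIDATE:P2(v=17,ok=F), TRANSFORM:-, EMIT:P1(v=0,ok=F)] out:-; in:P3
Tick 5: [PARSE:P4(v=4,ok=F), VALIDATE:P3(v=5,ok=T), TRANSFORM:P2(v=0,ok=F), EMIT:-] out:P1(v=0); in:P4
Tick 6: [PARSE:-, VALIDATE:P4(v=4,ok=F), TRANSFORM:P3(v=25,ok=T), EMIT:P2(v=0,ok=F)] out:-; in:-
Tick 7: [PARSE:-, VALIDATE:-, TRANSFORM:P4(v=0,ok=F), EMIT:P3(v=25,ok=T)] out:P2(v=0); in:-
Tick 8: [PARSE:-, VALIDATE:-, TRANSFORM:-, EMIT:P4(v=0,ok=F)] out:P3(v=25); in:-
At end of tick 8: ['-', '-', '-', 'P4']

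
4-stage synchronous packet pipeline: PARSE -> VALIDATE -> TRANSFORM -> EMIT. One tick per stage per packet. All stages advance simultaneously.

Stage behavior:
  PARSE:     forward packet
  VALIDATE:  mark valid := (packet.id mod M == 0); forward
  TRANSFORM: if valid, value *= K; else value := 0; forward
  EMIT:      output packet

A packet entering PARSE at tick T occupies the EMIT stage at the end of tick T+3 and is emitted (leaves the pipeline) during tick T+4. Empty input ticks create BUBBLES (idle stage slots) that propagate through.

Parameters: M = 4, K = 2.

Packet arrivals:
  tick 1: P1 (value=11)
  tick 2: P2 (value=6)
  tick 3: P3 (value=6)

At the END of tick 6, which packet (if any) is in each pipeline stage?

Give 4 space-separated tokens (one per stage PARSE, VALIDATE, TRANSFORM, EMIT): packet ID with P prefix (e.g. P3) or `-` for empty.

Tick 1: [PARSE:P1(v=11,ok=F), VALIDATE:-, TRANSFORM:-, EMIT:-] out:-; in:P1
Tick 2: [PARSE:P2(v=6,ok=F), VALIDATE:P1(v=11,ok=F), TRANSFORM:-, EMIT:-] out:-; in:P2
Tick 3: [PARSE:P3(v=6,ok=F), VALIDATE:P2(v=6,ok=F), TRANSFORM:P1(v=0,ok=F), EMIT:-] out:-; in:P3
Tick 4: [PARSE:-, VALIDATE:P3(v=6,ok=F), TRANSFORM:P2(v=0,ok=F), EMIT:P1(v=0,ok=F)] out:-; in:-
Tick 5: [PARSE:-, VALIDATE:-, TRANSFORM:P3(v=0,ok=F), EMIT:P2(v=0,ok=F)] out:P1(v=0); in:-
Tick 6: [PARSE:-, VALIDATE:-, TRANSFORM:-, EMIT:P3(v=0,ok=F)] out:P2(v=0); in:-
At end of tick 6: ['-', '-', '-', 'P3']

Answer: - - - P3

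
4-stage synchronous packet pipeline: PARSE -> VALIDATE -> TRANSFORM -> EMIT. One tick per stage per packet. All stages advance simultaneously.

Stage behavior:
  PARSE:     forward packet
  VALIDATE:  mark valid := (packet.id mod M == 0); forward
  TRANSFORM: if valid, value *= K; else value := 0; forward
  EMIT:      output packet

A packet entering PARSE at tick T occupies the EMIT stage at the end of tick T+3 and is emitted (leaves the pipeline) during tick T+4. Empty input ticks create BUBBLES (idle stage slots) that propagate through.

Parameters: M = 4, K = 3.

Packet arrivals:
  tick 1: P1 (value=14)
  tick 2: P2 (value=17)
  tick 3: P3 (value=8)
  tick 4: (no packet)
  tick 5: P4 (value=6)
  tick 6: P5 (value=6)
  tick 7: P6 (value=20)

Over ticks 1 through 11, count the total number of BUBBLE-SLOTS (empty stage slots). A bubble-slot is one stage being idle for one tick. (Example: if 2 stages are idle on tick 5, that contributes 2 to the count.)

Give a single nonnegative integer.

Tick 1: [PARSE:P1(v=14,ok=F), VALIDATE:-, TRANSFORM:-, EMIT:-] out:-; bubbles=3
Tick 2: [PARSE:P2(v=17,ok=F), VALIDATE:P1(v=14,ok=F), TRANSFORM:-, EMIT:-] out:-; bubbles=2
Tick 3: [PARSE:P3(v=8,ok=F), VALIDATE:P2(v=17,ok=F), TRANSFORM:P1(v=0,ok=F), EMIT:-] out:-; bubbles=1
Tick 4: [PARSE:-, VALIDATE:P3(v=8,ok=F), TRANSFORM:P2(v=0,ok=F), EMIT:P1(v=0,ok=F)] out:-; bubbles=1
Tick 5: [PARSE:P4(v=6,ok=F), VALIDATE:-, TRANSFORM:P3(v=0,ok=F), EMIT:P2(v=0,ok=F)] out:P1(v=0); bubbles=1
Tick 6: [PARSE:P5(v=6,ok=F), VALIDATE:P4(v=6,ok=T), TRANSFORM:-, EMIT:P3(v=0,ok=F)] out:P2(v=0); bubbles=1
Tick 7: [PARSE:P6(v=20,ok=F), VALIDATE:P5(v=6,ok=F), TRANSFORM:P4(v=18,ok=T), EMIT:-] out:P3(v=0); bubbles=1
Tick 8: [PARSE:-, VALIDATE:P6(v=20,ok=F), TRANSFORM:P5(v=0,ok=F), EMIT:P4(v=18,ok=T)] out:-; bubbles=1
Tick 9: [PARSE:-, VALIDATE:-, TRANSFORM:P6(v=0,ok=F), EMIT:P5(v=0,ok=F)] out:P4(v=18); bubbles=2
Tick 10: [PARSE:-, VALIDATE:-, TRANSFORM:-, EMIT:P6(v=0,ok=F)] out:P5(v=0); bubbles=3
Tick 11: [PARSE:-, VALIDATE:-, TRANSFORM:-, EMIT:-] out:P6(v=0); bubbles=4
Total bubble-slots: 20

Answer: 20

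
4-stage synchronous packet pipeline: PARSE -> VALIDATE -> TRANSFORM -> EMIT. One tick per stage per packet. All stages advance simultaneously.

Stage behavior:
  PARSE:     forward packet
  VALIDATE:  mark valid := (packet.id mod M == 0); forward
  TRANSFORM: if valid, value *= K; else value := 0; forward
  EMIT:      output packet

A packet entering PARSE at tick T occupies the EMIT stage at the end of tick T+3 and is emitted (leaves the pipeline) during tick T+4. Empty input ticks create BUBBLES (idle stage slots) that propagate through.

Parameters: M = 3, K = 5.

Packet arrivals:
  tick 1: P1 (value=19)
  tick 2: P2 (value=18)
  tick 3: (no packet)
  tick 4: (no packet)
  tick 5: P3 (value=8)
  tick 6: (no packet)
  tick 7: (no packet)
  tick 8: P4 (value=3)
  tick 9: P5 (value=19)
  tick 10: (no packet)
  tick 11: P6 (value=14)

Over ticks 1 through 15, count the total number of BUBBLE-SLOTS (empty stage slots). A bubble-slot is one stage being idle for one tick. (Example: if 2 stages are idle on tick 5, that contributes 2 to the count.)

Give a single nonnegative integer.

Answer: 36

Derivation:
Tick 1: [PARSE:P1(v=19,ok=F), VALIDATE:-, TRANSFORM:-, EMIT:-] out:-; bubbles=3
Tick 2: [PARSE:P2(v=18,ok=F), VALIDATE:P1(v=19,ok=F), TRANSFORM:-, EMIT:-] out:-; bubbles=2
Tick 3: [PARSE:-, VALIDATE:P2(v=18,ok=F), TRANSFORM:P1(v=0,ok=F), EMIT:-] out:-; bubbles=2
Tick 4: [PARSE:-, VALIDATE:-, TRANSFORM:P2(v=0,ok=F), EMIT:P1(v=0,ok=F)] out:-; bubbles=2
Tick 5: [PARSE:P3(v=8,ok=F), VALIDATE:-, TRANSFORM:-, EMIT:P2(v=0,ok=F)] out:P1(v=0); bubbles=2
Tick 6: [PARSE:-, VALIDATE:P3(v=8,ok=T), TRANSFORM:-, EMIT:-] out:P2(v=0); bubbles=3
Tick 7: [PARSE:-, VALIDATE:-, TRANSFORM:P3(v=40,ok=T), EMIT:-] out:-; bubbles=3
Tick 8: [PARSE:P4(v=3,ok=F), VALIDATE:-, TRANSFORM:-, EMIT:P3(v=40,ok=T)] out:-; bubbles=2
Tick 9: [PARSE:P5(v=19,ok=F), VALIDATE:P4(v=3,ok=F), TRANSFORM:-, EMIT:-] out:P3(v=40); bubbles=2
Tick 10: [PARSE:-, VALIDATE:P5(v=19,ok=F), TRANSFORM:P4(v=0,ok=F), EMIT:-] out:-; bubbles=2
Tick 11: [PARSE:P6(v=14,ok=F), VALIDATE:-, TRANSFORM:P5(v=0,ok=F), EMIT:P4(v=0,ok=F)] out:-; bubbles=1
Tick 12: [PARSE:-, VALIDATE:P6(v=14,ok=T), TRANSFORM:-, EMIT:P5(v=0,ok=F)] out:P4(v=0); bubbles=2
Tick 13: [PARSE:-, VALIDATE:-, TRANSFORM:P6(v=70,ok=T), EMIT:-] out:P5(v=0); bubbles=3
Tick 14: [PARSE:-, VALIDATE:-, TRANSFORM:-, EMIT:P6(v=70,ok=T)] out:-; bubbles=3
Tick 15: [PARSE:-, VALIDATE:-, TRANSFORM:-, EMIT:-] out:P6(v=70); bubbles=4
Total bubble-slots: 36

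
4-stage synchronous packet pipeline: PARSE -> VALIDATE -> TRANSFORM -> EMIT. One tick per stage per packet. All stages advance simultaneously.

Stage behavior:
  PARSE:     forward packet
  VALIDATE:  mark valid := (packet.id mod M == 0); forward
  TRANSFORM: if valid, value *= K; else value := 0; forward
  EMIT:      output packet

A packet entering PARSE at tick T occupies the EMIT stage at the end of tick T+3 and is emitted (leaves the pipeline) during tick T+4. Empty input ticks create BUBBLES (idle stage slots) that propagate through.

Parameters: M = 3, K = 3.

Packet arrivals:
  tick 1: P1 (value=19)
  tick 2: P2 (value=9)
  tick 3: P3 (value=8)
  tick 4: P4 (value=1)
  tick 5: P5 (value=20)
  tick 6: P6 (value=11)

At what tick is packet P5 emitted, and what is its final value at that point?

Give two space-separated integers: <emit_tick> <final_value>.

Tick 1: [PARSE:P1(v=19,ok=F), VALIDATE:-, TRANSFORM:-, EMIT:-] out:-; in:P1
Tick 2: [PARSE:P2(v=9,ok=F), VALIDATE:P1(v=19,ok=F), TRANSFORM:-, EMIT:-] out:-; in:P2
Tick 3: [PARSE:P3(v=8,ok=F), VALIDATE:P2(v=9,ok=F), TRANSFORM:P1(v=0,ok=F), EMIT:-] out:-; in:P3
Tick 4: [PARSE:P4(v=1,ok=F), VALIDATE:P3(v=8,ok=T), TRANSFORM:P2(v=0,ok=F), EMIT:P1(v=0,ok=F)] out:-; in:P4
Tick 5: [PARSE:P5(v=20,ok=F), VALIDATE:P4(v=1,ok=F), TRANSFORM:P3(v=24,ok=T), EMIT:P2(v=0,ok=F)] out:P1(v=0); in:P5
Tick 6: [PARSE:P6(v=11,ok=F), VALIDATE:P5(v=20,ok=F), TRANSFORM:P4(v=0,ok=F), EMIT:P3(v=24,ok=T)] out:P2(v=0); in:P6
Tick 7: [PARSE:-, VALIDATE:P6(v=11,ok=T), TRANSFORM:P5(v=0,ok=F), EMIT:P4(v=0,ok=F)] out:P3(v=24); in:-
Tick 8: [PARSE:-, VALIDATE:-, TRANSFORM:P6(v=33,ok=T), EMIT:P5(v=0,ok=F)] out:P4(v=0); in:-
Tick 9: [PARSE:-, VALIDATE:-, TRANSFORM:-, EMIT:P6(v=33,ok=T)] out:P5(v=0); in:-
Tick 10: [PARSE:-, VALIDATE:-, TRANSFORM:-, EMIT:-] out:P6(v=33); in:-
P5: arrives tick 5, valid=False (id=5, id%3=2), emit tick 9, final value 0

Answer: 9 0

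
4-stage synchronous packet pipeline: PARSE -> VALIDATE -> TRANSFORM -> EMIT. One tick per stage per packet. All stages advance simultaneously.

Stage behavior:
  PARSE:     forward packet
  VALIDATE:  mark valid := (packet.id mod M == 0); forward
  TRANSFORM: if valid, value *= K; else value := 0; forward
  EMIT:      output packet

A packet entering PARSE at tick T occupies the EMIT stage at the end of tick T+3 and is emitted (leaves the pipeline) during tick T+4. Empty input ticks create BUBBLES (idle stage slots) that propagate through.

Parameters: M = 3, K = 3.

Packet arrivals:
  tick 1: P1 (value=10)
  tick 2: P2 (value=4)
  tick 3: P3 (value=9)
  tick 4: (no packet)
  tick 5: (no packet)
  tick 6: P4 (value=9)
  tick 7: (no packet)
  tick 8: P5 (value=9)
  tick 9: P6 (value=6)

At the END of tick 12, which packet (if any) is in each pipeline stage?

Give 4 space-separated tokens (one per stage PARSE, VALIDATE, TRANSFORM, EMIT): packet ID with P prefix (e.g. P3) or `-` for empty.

Answer: - - - P6

Derivation:
Tick 1: [PARSE:P1(v=10,ok=F), VALIDATE:-, TRANSFORM:-, EMIT:-] out:-; in:P1
Tick 2: [PARSE:P2(v=4,ok=F), VALIDATE:P1(v=10,ok=F), TRANSFORM:-, EMIT:-] out:-; in:P2
Tick 3: [PARSE:P3(v=9,ok=F), VALIDATE:P2(v=4,ok=F), TRANSFORM:P1(v=0,ok=F), EMIT:-] out:-; in:P3
Tick 4: [PARSE:-, VALIDATE:P3(v=9,ok=T), TRANSFORM:P2(v=0,ok=F), EMIT:P1(v=0,ok=F)] out:-; in:-
Tick 5: [PARSE:-, VALIDATE:-, TRANSFORM:P3(v=27,ok=T), EMIT:P2(v=0,ok=F)] out:P1(v=0); in:-
Tick 6: [PARSE:P4(v=9,ok=F), VALIDATE:-, TRANSFORM:-, EMIT:P3(v=27,ok=T)] out:P2(v=0); in:P4
Tick 7: [PARSE:-, VALIDATE:P4(v=9,ok=F), TRANSFORM:-, EMIT:-] out:P3(v=27); in:-
Tick 8: [PARSE:P5(v=9,ok=F), VALIDATE:-, TRANSFORM:P4(v=0,ok=F), EMIT:-] out:-; in:P5
Tick 9: [PARSE:P6(v=6,ok=F), VALIDATE:P5(v=9,ok=F), TRANSFORM:-, EMIT:P4(v=0,ok=F)] out:-; in:P6
Tick 10: [PARSE:-, VALIDATE:P6(v=6,ok=T), TRANSFORM:P5(v=0,ok=F), EMIT:-] out:P4(v=0); in:-
Tick 11: [PARSE:-, VALIDATE:-, TRANSFORM:P6(v=18,ok=T), EMIT:P5(v=0,ok=F)] out:-; in:-
Tick 12: [PARSE:-, VALIDATE:-, TRANSFORM:-, EMIT:P6(v=18,ok=T)] out:P5(v=0); in:-
At end of tick 12: ['-', '-', '-', 'P6']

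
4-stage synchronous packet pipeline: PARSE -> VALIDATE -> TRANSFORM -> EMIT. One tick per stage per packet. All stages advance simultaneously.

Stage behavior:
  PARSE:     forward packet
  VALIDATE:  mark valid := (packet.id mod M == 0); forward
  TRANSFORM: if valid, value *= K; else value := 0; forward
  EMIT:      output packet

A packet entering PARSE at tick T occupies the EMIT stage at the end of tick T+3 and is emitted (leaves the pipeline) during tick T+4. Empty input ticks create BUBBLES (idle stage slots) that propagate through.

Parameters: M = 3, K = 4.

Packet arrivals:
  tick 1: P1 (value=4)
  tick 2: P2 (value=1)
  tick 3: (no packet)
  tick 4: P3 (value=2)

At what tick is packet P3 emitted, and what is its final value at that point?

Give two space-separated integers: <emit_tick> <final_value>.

Tick 1: [PARSE:P1(v=4,ok=F), VALIDATE:-, TRANSFORM:-, EMIT:-] out:-; in:P1
Tick 2: [PARSE:P2(v=1,ok=F), VALIDATE:P1(v=4,ok=F), TRANSFORM:-, EMIT:-] out:-; in:P2
Tick 3: [PARSE:-, VALIDATE:P2(v=1,ok=F), TRANSFORM:P1(v=0,ok=F), EMIT:-] out:-; in:-
Tick 4: [PARSE:P3(v=2,ok=F), VALIDATE:-, TRANSFORM:P2(v=0,ok=F), EMIT:P1(v=0,ok=F)] out:-; in:P3
Tick 5: [PARSE:-, VALIDATE:P3(v=2,ok=T), TRANSFORM:-, EMIT:P2(v=0,ok=F)] out:P1(v=0); in:-
Tick 6: [PARSE:-, VALIDATE:-, TRANSFORM:P3(v=8,ok=T), EMIT:-] out:P2(v=0); in:-
Tick 7: [PARSE:-, VALIDATE:-, TRANSFORM:-, EMIT:P3(v=8,ok=T)] out:-; in:-
Tick 8: [PARSE:-, VALIDATE:-, TRANSFORM:-, EMIT:-] out:P3(v=8); in:-
P3: arrives tick 4, valid=True (id=3, id%3=0), emit tick 8, final value 8

Answer: 8 8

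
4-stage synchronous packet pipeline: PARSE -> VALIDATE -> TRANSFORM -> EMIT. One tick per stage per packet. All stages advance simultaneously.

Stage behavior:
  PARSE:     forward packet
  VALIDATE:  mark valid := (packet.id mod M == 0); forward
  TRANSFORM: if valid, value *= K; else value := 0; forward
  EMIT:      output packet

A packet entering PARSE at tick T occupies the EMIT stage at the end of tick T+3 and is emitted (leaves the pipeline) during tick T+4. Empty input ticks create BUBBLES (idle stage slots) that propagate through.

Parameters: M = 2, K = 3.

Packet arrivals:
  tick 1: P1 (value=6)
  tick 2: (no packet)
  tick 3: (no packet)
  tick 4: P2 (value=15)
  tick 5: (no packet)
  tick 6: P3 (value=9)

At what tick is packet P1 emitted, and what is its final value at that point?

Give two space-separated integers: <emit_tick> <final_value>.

Tick 1: [PARSE:P1(v=6,ok=F), VALIDATE:-, TRANSFORM:-, EMIT:-] out:-; in:P1
Tick 2: [PARSE:-, VALIDATE:P1(v=6,ok=F), TRANSFORM:-, EMIT:-] out:-; in:-
Tick 3: [PARSE:-, VALIDATE:-, TRANSFORM:P1(v=0,ok=F), EMIT:-] out:-; in:-
Tick 4: [PARSE:P2(v=15,ok=F), VALIDATE:-, TRANSFORM:-, EMIT:P1(v=0,ok=F)] out:-; in:P2
Tick 5: [PARSE:-, VALIDATE:P2(v=15,ok=T), TRANSFORM:-, EMIT:-] out:P1(v=0); in:-
Tick 6: [PARSE:P3(v=9,ok=F), VALIDATE:-, TRANSFORM:P2(v=45,ok=T), EMIT:-] out:-; in:P3
Tick 7: [PARSE:-, VALIDATE:P3(v=9,ok=F), TRANSFORM:-, EMIT:P2(v=45,ok=T)] out:-; in:-
Tick 8: [PARSE:-, VALIDATE:-, TRANSFORM:P3(v=0,ok=F), EMIT:-] out:P2(v=45); in:-
Tick 9: [PARSE:-, VALIDATE:-, TRANSFORM:-, EMIT:P3(v=0,ok=F)] out:-; in:-
Tick 10: [PARSE:-, VALIDATE:-, TRANSFORM:-, EMIT:-] out:P3(v=0); in:-
P1: arrives tick 1, valid=False (id=1, id%2=1), emit tick 5, final value 0

Answer: 5 0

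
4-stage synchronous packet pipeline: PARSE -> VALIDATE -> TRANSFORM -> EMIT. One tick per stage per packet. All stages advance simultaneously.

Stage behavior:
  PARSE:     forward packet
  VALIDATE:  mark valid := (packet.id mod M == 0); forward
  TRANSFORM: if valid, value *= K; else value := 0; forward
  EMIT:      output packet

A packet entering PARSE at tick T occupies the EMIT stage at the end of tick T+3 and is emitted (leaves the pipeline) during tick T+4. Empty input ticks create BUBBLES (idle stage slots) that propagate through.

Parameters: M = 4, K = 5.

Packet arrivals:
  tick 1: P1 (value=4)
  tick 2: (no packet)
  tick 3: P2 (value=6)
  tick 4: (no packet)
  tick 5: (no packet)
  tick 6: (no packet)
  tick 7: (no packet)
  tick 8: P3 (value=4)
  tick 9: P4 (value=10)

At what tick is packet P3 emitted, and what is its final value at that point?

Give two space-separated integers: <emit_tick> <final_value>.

Answer: 12 0

Derivation:
Tick 1: [PARSE:P1(v=4,ok=F), VALIDATE:-, TRANSFORM:-, EMIT:-] out:-; in:P1
Tick 2: [PARSE:-, VALIDATE:P1(v=4,ok=F), TRANSFORM:-, EMIT:-] out:-; in:-
Tick 3: [PARSE:P2(v=6,ok=F), VALIDATE:-, TRANSFORM:P1(v=0,ok=F), EMIT:-] out:-; in:P2
Tick 4: [PARSE:-, VALIDATE:P2(v=6,ok=F), TRANSFORM:-, EMIT:P1(v=0,ok=F)] out:-; in:-
Tick 5: [PARSE:-, VALIDATE:-, TRANSFORM:P2(v=0,ok=F), EMIT:-] out:P1(v=0); in:-
Tick 6: [PARSE:-, VALIDATE:-, TRANSFORM:-, EMIT:P2(v=0,ok=F)] out:-; in:-
Tick 7: [PARSE:-, VALIDATE:-, TRANSFORM:-, EMIT:-] out:P2(v=0); in:-
Tick 8: [PARSE:P3(v=4,ok=F), VALIDATE:-, TRANSFORM:-, EMIT:-] out:-; in:P3
Tick 9: [PARSE:P4(v=10,ok=F), VALIDATE:P3(v=4,ok=F), TRANSFORM:-, EMIT:-] out:-; in:P4
Tick 10: [PARSE:-, VALIDATE:P4(v=10,ok=T), TRANSFORM:P3(v=0,ok=F), EMIT:-] out:-; in:-
Tick 11: [PARSE:-, VALIDATE:-, TRANSFORM:P4(v=50,ok=T), EMIT:P3(v=0,ok=F)] out:-; in:-
Tick 12: [PARSE:-, VALIDATE:-, TRANSFORM:-, EMIT:P4(v=50,ok=T)] out:P3(v=0); in:-
Tick 13: [PARSE:-, VALIDATE:-, TRANSFORM:-, EMIT:-] out:P4(v=50); in:-
P3: arrives tick 8, valid=False (id=3, id%4=3), emit tick 12, final value 0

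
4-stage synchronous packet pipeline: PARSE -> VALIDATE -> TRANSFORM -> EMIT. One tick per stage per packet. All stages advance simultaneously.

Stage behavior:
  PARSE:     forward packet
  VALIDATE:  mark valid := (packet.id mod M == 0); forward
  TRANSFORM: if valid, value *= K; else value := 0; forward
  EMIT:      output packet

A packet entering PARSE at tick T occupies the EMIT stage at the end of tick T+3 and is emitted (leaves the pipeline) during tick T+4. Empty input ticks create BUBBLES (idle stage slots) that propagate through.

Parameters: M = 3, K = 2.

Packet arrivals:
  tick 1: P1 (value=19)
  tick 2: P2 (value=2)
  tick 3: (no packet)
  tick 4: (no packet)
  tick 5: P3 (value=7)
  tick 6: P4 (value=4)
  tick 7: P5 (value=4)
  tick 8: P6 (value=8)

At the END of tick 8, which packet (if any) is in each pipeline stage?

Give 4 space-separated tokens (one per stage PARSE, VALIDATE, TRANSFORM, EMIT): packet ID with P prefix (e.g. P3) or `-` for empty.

Answer: P6 P5 P4 P3

Derivation:
Tick 1: [PARSE:P1(v=19,ok=F), VALIDATE:-, TRANSFORM:-, EMIT:-] out:-; in:P1
Tick 2: [PARSE:P2(v=2,ok=F), VALIDATE:P1(v=19,ok=F), TRANSFORM:-, EMIT:-] out:-; in:P2
Tick 3: [PARSE:-, VALIDATE:P2(v=2,ok=F), TRANSFORM:P1(v=0,ok=F), EMIT:-] out:-; in:-
Tick 4: [PARSE:-, VALIDATE:-, TRANSFORM:P2(v=0,ok=F), EMIT:P1(v=0,ok=F)] out:-; in:-
Tick 5: [PARSE:P3(v=7,ok=F), VALIDATE:-, TRANSFORM:-, EMIT:P2(v=0,ok=F)] out:P1(v=0); in:P3
Tick 6: [PARSE:P4(v=4,ok=F), VALIDATE:P3(v=7,ok=T), TRANSFORM:-, EMIT:-] out:P2(v=0); in:P4
Tick 7: [PARSE:P5(v=4,ok=F), VALIDATE:P4(v=4,ok=F), TRANSFORM:P3(v=14,ok=T), EMIT:-] out:-; in:P5
Tick 8: [PARSE:P6(v=8,ok=F), VALIDATE:P5(v=4,ok=F), TRANSFORM:P4(v=0,ok=F), EMIT:P3(v=14,ok=T)] out:-; in:P6
At end of tick 8: ['P6', 'P5', 'P4', 'P3']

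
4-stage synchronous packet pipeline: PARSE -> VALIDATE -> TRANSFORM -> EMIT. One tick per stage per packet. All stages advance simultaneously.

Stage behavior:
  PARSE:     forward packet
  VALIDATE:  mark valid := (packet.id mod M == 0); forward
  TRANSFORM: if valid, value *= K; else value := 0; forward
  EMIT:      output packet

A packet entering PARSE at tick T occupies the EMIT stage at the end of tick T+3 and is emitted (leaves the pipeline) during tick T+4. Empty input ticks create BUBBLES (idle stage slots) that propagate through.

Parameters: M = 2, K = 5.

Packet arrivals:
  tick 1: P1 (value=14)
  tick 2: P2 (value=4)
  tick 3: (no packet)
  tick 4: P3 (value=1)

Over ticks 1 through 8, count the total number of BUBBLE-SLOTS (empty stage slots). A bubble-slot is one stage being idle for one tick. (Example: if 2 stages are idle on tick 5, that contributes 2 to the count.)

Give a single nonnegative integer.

Answer: 20

Derivation:
Tick 1: [PARSE:P1(v=14,ok=F), VALIDATE:-, TRANSFORM:-, EMIT:-] out:-; bubbles=3
Tick 2: [PARSE:P2(v=4,ok=F), VALIDATE:P1(v=14,ok=F), TRANSFORM:-, EMIT:-] out:-; bubbles=2
Tick 3: [PARSE:-, VALIDATE:P2(v=4,ok=T), TRANSFORM:P1(v=0,ok=F), EMIT:-] out:-; bubbles=2
Tick 4: [PARSE:P3(v=1,ok=F), VALIDATE:-, TRANSFORM:P2(v=20,ok=T), EMIT:P1(v=0,ok=F)] out:-; bubbles=1
Tick 5: [PARSE:-, VALIDATE:P3(v=1,ok=F), TRANSFORM:-, EMIT:P2(v=20,ok=T)] out:P1(v=0); bubbles=2
Tick 6: [PARSE:-, VALIDATE:-, TRANSFORM:P3(v=0,ok=F), EMIT:-] out:P2(v=20); bubbles=3
Tick 7: [PARSE:-, VALIDATE:-, TRANSFORM:-, EMIT:P3(v=0,ok=F)] out:-; bubbles=3
Tick 8: [PARSE:-, VALIDATE:-, TRANSFORM:-, EMIT:-] out:P3(v=0); bubbles=4
Total bubble-slots: 20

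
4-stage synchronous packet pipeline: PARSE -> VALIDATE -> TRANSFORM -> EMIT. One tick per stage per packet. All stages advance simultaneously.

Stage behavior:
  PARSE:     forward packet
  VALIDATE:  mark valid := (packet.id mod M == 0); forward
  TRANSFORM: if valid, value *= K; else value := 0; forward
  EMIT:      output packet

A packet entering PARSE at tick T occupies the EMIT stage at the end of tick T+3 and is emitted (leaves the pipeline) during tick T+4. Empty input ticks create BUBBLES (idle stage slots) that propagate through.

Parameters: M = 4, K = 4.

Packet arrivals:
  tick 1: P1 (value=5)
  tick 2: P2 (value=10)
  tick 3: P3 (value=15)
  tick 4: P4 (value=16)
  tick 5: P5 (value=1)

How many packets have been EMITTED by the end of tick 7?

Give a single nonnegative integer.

Tick 1: [PARSE:P1(v=5,ok=F), VALIDATE:-, TRANSFORM:-, EMIT:-] out:-; in:P1
Tick 2: [PARSE:P2(v=10,ok=F), VALIDATE:P1(v=5,ok=F), TRANSFORM:-, EMIT:-] out:-; in:P2
Tick 3: [PARSE:P3(v=15,ok=F), VALIDATE:P2(v=10,ok=F), TRANSFORM:P1(v=0,ok=F), EMIT:-] out:-; in:P3
Tick 4: [PARSE:P4(v=16,ok=F), VALIDATE:P3(v=15,ok=F), TRANSFORM:P2(v=0,ok=F), EMIT:P1(v=0,ok=F)] out:-; in:P4
Tick 5: [PARSE:P5(v=1,ok=F), VALIDATE:P4(v=16,ok=T), TRANSFORM:P3(v=0,ok=F), EMIT:P2(v=0,ok=F)] out:P1(v=0); in:P5
Tick 6: [PARSE:-, VALIDATE:P5(v=1,ok=F), TRANSFORM:P4(v=64,ok=T), EMIT:P3(v=0,ok=F)] out:P2(v=0); in:-
Tick 7: [PARSE:-, VALIDATE:-, TRANSFORM:P5(v=0,ok=F), EMIT:P4(v=64,ok=T)] out:P3(v=0); in:-
Emitted by tick 7: ['P1', 'P2', 'P3']

Answer: 3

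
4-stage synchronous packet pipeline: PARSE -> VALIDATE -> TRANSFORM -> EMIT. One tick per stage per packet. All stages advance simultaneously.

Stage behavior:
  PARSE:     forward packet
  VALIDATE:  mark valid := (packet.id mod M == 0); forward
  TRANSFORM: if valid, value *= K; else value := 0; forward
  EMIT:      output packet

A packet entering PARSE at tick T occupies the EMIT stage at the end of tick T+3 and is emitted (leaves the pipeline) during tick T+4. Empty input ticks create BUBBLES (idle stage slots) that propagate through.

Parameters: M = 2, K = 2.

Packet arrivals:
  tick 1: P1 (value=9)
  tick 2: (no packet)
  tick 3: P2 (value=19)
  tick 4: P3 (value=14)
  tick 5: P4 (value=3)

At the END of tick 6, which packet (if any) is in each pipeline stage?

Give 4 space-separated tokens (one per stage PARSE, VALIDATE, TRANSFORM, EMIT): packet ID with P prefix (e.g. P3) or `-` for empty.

Tick 1: [PARSE:P1(v=9,ok=F), VALIDATE:-, TRANSFORM:-, EMIT:-] out:-; in:P1
Tick 2: [PARSE:-, VALIDATE:P1(v=9,ok=F), TRANSFORM:-, EMIT:-] out:-; in:-
Tick 3: [PARSE:P2(v=19,ok=F), VALIDATE:-, TRANSFORM:P1(v=0,ok=F), EMIT:-] out:-; in:P2
Tick 4: [PARSE:P3(v=14,ok=F), VALIDATE:P2(v=19,ok=T), TRANSFORM:-, EMIT:P1(v=0,ok=F)] out:-; in:P3
Tick 5: [PARSE:P4(v=3,ok=F), VALIDATE:P3(v=14,ok=F), TRANSFORM:P2(v=38,ok=T), EMIT:-] out:P1(v=0); in:P4
Tick 6: [PARSE:-, VALIDATE:P4(v=3,ok=T), TRANSFORM:P3(v=0,ok=F), EMIT:P2(v=38,ok=T)] out:-; in:-
At end of tick 6: ['-', 'P4', 'P3', 'P2']

Answer: - P4 P3 P2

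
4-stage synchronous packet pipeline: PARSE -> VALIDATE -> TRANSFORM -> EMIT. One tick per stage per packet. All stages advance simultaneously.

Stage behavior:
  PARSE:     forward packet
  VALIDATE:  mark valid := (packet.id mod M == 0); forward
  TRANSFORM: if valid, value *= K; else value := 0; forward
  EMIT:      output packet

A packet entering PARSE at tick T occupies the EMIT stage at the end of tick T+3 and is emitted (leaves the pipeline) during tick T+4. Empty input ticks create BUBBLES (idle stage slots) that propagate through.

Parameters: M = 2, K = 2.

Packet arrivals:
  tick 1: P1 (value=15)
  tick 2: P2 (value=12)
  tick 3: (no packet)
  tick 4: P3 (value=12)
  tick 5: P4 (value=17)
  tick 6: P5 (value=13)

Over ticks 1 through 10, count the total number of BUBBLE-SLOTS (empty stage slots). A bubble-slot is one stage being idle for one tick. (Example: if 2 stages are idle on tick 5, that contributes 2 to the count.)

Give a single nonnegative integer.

Answer: 20

Derivation:
Tick 1: [PARSE:P1(v=15,ok=F), VALIDATE:-, TRANSFORM:-, EMIT:-] out:-; bubbles=3
Tick 2: [PARSE:P2(v=12,ok=F), VALIDATE:P1(v=15,ok=F), TRANSFORM:-, EMIT:-] out:-; bubbles=2
Tick 3: [PARSE:-, VALIDATE:P2(v=12,ok=T), TRANSFORM:P1(v=0,ok=F), EMIT:-] out:-; bubbles=2
Tick 4: [PARSE:P3(v=12,ok=F), VALIDATE:-, TRANSFORM:P2(v=24,ok=T), EMIT:P1(v=0,ok=F)] out:-; bubbles=1
Tick 5: [PARSE:P4(v=17,ok=F), VALIDATE:P3(v=12,ok=F), TRANSFORM:-, EMIT:P2(v=24,ok=T)] out:P1(v=0); bubbles=1
Tick 6: [PARSE:P5(v=13,ok=F), VALIDATE:P4(v=17,ok=T), TRANSFORM:P3(v=0,ok=F), EMIT:-] out:P2(v=24); bubbles=1
Tick 7: [PARSE:-, VALIDATE:P5(v=13,ok=F), TRANSFORM:P4(v=34,ok=T), EMIT:P3(v=0,ok=F)] out:-; bubbles=1
Tick 8: [PARSE:-, VALIDATE:-, TRANSFORM:P5(v=0,ok=F), EMIT:P4(v=34,ok=T)] out:P3(v=0); bubbles=2
Tick 9: [PARSE:-, VALIDATE:-, TRANSFORM:-, EMIT:P5(v=0,ok=F)] out:P4(v=34); bubbles=3
Tick 10: [PARSE:-, VALIDATE:-, TRANSFORM:-, EMIT:-] out:P5(v=0); bubbles=4
Total bubble-slots: 20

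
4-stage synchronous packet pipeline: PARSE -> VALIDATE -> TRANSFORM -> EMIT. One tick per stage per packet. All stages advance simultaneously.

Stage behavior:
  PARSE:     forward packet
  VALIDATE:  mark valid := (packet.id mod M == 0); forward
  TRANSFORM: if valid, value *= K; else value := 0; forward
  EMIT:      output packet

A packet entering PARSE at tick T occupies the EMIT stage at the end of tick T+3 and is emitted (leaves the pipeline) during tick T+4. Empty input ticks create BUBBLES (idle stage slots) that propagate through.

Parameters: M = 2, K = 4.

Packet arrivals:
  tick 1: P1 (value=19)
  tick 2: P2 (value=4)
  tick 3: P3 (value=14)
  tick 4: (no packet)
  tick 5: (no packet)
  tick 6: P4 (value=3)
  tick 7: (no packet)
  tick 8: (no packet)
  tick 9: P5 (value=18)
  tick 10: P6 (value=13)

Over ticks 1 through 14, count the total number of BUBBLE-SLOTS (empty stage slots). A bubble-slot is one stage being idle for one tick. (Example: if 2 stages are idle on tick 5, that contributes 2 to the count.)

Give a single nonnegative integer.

Tick 1: [PARSE:P1(v=19,ok=F), VALIDATE:-, TRANSFORM:-, EMIT:-] out:-; bubbles=3
Tick 2: [PARSE:P2(v=4,ok=F), VALIDATE:P1(v=19,ok=F), TRANSFORM:-, EMIT:-] out:-; bubbles=2
Tick 3: [PARSE:P3(v=14,ok=F), VALIDATE:P2(v=4,ok=T), TRANSFORM:P1(v=0,ok=F), EMIT:-] out:-; bubbles=1
Tick 4: [PARSE:-, VALIDATE:P3(v=14,ok=F), TRANSFORM:P2(v=16,ok=T), EMIT:P1(v=0,ok=F)] out:-; bubbles=1
Tick 5: [PARSE:-, VALIDATE:-, TRANSFORM:P3(v=0,ok=F), EMIT:P2(v=16,ok=T)] out:P1(v=0); bubbles=2
Tick 6: [PARSE:P4(v=3,ok=F), VALIDATE:-, TRANSFORM:-, EMIT:P3(v=0,ok=F)] out:P2(v=16); bubbles=2
Tick 7: [PARSE:-, VALIDATE:P4(v=3,ok=T), TRANSFORM:-, EMIT:-] out:P3(v=0); bubbles=3
Tick 8: [PARSE:-, VALIDATE:-, TRANSFORM:P4(v=12,ok=T), EMIT:-] out:-; bubbles=3
Tick 9: [PARSE:P5(v=18,ok=F), VALIDATE:-, TRANSFORM:-, EMIT:P4(v=12,ok=T)] out:-; bubbles=2
Tick 10: [PARSE:P6(v=13,ok=F), VALIDATE:P5(v=18,ok=F), TRANSFORM:-, EMIT:-] out:P4(v=12); bubbles=2
Tick 11: [PARSE:-, VALIDATE:P6(v=13,ok=T), TRANSFORM:P5(v=0,ok=F), EMIT:-] out:-; bubbles=2
Tick 12: [PARSE:-, VALIDATE:-, TRANSFORM:P6(v=52,ok=T), EMIT:P5(v=0,ok=F)] out:-; bubbles=2
Tick 13: [PARSE:-, VALIDATE:-, TRANSFORM:-, EMIT:P6(v=52,ok=T)] out:P5(v=0); bubbles=3
Tick 14: [PARSE:-, VALIDATE:-, TRANSFORM:-, EMIT:-] out:P6(v=52); bubbles=4
Total bubble-slots: 32

Answer: 32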